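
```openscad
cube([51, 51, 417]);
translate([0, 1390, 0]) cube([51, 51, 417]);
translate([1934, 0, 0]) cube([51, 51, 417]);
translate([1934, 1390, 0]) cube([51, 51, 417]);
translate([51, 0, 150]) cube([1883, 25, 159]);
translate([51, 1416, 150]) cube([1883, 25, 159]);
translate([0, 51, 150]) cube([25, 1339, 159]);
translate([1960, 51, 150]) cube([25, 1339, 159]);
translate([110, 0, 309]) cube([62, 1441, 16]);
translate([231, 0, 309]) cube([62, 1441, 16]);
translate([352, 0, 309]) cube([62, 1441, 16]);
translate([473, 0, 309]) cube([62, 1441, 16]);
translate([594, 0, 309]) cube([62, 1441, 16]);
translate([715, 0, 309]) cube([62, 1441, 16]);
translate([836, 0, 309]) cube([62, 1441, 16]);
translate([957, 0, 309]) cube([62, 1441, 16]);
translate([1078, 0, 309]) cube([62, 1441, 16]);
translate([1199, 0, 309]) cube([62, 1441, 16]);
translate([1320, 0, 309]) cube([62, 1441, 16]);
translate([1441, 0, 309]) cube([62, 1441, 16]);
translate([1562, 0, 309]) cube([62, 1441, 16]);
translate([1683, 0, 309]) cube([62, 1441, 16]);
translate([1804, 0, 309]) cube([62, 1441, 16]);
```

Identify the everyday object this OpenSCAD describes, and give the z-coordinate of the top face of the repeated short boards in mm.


A bed frame. The slat-top height is 325 mm.

Four posts, four rails, and a row of slats — a bed frame. Slats sit on the rails at z = 150 + 159 = 309; with slat thickness 16, the top is 325 mm.


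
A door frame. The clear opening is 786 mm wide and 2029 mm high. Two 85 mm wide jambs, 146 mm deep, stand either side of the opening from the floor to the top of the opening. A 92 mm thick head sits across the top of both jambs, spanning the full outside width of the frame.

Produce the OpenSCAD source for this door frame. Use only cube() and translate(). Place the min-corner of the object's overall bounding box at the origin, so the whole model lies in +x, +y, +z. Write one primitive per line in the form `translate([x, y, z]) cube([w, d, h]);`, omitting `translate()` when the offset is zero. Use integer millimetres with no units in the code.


cube([85, 146, 2029]);
translate([871, 0, 0]) cube([85, 146, 2029]);
translate([0, 0, 2029]) cube([956, 146, 92]);


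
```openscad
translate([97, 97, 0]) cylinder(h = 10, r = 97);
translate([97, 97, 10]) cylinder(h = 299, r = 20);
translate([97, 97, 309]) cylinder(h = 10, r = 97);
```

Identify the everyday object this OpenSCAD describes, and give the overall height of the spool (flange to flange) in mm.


A spool. The overall height is 319 mm.

Three coaxial cylinders, large–small–large — a spool. Two 10 mm flanges and a 299 mm core give 10 + 299 + 10 = 319 mm.


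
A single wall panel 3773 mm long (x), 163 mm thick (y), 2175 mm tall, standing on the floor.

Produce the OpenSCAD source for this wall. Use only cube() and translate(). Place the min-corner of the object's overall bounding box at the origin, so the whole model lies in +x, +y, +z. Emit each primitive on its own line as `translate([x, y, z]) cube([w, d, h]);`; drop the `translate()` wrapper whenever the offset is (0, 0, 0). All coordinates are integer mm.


cube([3773, 163, 2175]);


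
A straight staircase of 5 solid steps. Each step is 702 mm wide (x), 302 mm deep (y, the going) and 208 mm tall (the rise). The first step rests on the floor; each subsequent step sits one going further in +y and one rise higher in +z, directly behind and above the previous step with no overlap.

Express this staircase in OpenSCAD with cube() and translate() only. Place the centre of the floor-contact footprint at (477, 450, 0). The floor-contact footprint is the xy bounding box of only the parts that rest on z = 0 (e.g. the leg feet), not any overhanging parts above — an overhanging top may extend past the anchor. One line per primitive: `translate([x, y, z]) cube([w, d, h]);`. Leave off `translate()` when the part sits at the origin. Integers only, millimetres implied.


translate([126, 299, 0]) cube([702, 302, 208]);
translate([126, 601, 208]) cube([702, 302, 208]);
translate([126, 903, 416]) cube([702, 302, 208]);
translate([126, 1205, 624]) cube([702, 302, 208]);
translate([126, 1507, 832]) cube([702, 302, 208]);


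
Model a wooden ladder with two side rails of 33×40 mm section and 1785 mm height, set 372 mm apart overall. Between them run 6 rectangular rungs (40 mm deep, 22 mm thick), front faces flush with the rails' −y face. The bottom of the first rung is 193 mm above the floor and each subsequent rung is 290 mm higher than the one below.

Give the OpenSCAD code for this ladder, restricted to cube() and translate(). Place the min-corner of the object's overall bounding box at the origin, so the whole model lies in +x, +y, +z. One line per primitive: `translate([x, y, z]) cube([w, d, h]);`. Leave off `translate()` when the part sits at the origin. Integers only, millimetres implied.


cube([33, 40, 1785]);
translate([339, 0, 0]) cube([33, 40, 1785]);
translate([33, 0, 193]) cube([306, 40, 22]);
translate([33, 0, 483]) cube([306, 40, 22]);
translate([33, 0, 773]) cube([306, 40, 22]);
translate([33, 0, 1063]) cube([306, 40, 22]);
translate([33, 0, 1353]) cube([306, 40, 22]);
translate([33, 0, 1643]) cube([306, 40, 22]);


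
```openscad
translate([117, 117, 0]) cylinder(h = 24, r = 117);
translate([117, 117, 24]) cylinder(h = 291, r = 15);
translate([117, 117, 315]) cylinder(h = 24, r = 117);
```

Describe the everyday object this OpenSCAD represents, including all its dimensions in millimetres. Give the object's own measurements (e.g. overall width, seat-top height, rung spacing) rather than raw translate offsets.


A spool: two coaxial disc flanges of radius 117 mm and thickness 24 mm, joined by a core cylinder of radius 15 mm and height 291 mm. The lower flange rests on z = 0 and the three cylinders share a vertical axis.


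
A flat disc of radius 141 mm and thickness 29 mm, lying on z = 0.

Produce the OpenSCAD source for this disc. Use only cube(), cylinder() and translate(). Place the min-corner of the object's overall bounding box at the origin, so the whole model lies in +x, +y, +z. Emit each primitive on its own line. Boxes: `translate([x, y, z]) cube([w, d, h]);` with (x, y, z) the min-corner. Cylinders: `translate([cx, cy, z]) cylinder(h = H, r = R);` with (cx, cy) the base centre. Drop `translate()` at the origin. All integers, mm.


translate([141, 141, 0]) cylinder(h = 29, r = 141);


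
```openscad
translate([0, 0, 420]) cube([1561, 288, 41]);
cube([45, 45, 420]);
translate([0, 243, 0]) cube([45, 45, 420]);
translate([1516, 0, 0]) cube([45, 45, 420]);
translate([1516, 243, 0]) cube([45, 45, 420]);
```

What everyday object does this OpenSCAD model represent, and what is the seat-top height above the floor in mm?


A bench. The seat-top height is 461 mm.

A long slab on four corner posts — a bench. The slab sits at z = 420 with thickness 41, so the top is 420 + 41 = 461 mm.


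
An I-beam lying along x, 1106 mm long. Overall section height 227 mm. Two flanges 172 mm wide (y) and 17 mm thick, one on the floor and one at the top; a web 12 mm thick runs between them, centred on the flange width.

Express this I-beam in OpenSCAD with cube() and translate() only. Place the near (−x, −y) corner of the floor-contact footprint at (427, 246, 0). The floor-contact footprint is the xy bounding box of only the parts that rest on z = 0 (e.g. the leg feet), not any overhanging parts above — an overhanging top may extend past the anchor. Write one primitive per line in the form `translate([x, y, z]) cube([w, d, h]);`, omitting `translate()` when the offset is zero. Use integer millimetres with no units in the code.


translate([427, 246, 0]) cube([1106, 172, 17]);
translate([427, 326, 17]) cube([1106, 12, 193]);
translate([427, 246, 210]) cube([1106, 172, 17]);


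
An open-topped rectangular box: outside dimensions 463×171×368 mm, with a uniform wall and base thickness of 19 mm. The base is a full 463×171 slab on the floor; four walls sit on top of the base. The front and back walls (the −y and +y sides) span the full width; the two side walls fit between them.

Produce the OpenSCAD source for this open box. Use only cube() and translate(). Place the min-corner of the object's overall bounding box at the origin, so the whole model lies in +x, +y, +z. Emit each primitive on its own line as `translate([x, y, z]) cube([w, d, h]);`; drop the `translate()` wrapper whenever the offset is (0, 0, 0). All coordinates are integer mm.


cube([463, 171, 19]);
translate([0, 0, 19]) cube([463, 19, 349]);
translate([0, 152, 19]) cube([463, 19, 349]);
translate([0, 19, 19]) cube([19, 133, 349]);
translate([444, 19, 19]) cube([19, 133, 349]);


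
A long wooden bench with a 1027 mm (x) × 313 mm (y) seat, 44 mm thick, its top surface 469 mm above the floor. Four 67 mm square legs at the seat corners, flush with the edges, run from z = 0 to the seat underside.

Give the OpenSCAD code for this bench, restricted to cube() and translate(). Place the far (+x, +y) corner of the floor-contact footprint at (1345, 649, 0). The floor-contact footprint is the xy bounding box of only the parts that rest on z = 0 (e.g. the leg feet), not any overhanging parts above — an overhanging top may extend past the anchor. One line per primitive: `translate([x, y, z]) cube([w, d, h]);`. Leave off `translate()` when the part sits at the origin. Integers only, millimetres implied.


// leg_h = 469 − 44 = 425
translate([318, 336, 425]) cube([1027, 313, 44]);
translate([318, 336, 0]) cube([67, 67, 425]);
translate([318, 582, 0]) cube([67, 67, 425]);
translate([1278, 336, 0]) cube([67, 67, 425]);
translate([1278, 582, 0]) cube([67, 67, 425]);


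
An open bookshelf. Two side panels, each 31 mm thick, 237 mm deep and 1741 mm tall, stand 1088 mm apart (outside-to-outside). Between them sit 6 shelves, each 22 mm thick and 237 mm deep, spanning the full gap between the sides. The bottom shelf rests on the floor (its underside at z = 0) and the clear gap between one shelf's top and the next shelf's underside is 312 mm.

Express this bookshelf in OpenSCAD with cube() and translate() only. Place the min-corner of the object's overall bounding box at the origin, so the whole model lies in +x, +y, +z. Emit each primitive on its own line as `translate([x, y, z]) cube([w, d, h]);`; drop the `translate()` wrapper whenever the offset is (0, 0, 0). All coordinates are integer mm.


cube([31, 237, 1741]);
translate([1057, 0, 0]) cube([31, 237, 1741]);
translate([31, 0, 0]) cube([1026, 237, 22]);
translate([31, 0, 334]) cube([1026, 237, 22]);
translate([31, 0, 668]) cube([1026, 237, 22]);
translate([31, 0, 1002]) cube([1026, 237, 22]);
translate([31, 0, 1336]) cube([1026, 237, 22]);
translate([31, 0, 1670]) cube([1026, 237, 22]);


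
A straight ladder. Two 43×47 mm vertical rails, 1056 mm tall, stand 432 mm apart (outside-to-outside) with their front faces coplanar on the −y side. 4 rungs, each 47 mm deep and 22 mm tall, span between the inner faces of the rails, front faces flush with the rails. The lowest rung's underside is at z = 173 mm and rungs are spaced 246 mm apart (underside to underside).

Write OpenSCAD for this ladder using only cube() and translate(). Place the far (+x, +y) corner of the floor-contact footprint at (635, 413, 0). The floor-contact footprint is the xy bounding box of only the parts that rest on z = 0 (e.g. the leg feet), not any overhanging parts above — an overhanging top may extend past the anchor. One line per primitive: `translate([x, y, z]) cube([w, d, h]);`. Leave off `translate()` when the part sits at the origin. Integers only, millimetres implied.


translate([203, 366, 0]) cube([43, 47, 1056]);
translate([592, 366, 0]) cube([43, 47, 1056]);
translate([246, 366, 173]) cube([346, 47, 22]);
translate([246, 366, 419]) cube([346, 47, 22]);
translate([246, 366, 665]) cube([346, 47, 22]);
translate([246, 366, 911]) cube([346, 47, 22]);


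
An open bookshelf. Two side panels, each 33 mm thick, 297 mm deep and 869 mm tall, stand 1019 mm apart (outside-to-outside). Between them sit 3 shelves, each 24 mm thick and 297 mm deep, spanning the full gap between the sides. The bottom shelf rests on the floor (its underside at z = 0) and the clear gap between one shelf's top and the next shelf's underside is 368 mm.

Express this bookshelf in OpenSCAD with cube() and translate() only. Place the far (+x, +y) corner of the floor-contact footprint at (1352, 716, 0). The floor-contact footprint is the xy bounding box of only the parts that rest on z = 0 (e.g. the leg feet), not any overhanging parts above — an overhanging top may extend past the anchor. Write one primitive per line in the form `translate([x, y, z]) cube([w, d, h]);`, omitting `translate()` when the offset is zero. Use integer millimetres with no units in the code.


translate([333, 419, 0]) cube([33, 297, 869]);
translate([1319, 419, 0]) cube([33, 297, 869]);
translate([366, 419, 0]) cube([953, 297, 24]);
translate([366, 419, 392]) cube([953, 297, 24]);
translate([366, 419, 784]) cube([953, 297, 24]);


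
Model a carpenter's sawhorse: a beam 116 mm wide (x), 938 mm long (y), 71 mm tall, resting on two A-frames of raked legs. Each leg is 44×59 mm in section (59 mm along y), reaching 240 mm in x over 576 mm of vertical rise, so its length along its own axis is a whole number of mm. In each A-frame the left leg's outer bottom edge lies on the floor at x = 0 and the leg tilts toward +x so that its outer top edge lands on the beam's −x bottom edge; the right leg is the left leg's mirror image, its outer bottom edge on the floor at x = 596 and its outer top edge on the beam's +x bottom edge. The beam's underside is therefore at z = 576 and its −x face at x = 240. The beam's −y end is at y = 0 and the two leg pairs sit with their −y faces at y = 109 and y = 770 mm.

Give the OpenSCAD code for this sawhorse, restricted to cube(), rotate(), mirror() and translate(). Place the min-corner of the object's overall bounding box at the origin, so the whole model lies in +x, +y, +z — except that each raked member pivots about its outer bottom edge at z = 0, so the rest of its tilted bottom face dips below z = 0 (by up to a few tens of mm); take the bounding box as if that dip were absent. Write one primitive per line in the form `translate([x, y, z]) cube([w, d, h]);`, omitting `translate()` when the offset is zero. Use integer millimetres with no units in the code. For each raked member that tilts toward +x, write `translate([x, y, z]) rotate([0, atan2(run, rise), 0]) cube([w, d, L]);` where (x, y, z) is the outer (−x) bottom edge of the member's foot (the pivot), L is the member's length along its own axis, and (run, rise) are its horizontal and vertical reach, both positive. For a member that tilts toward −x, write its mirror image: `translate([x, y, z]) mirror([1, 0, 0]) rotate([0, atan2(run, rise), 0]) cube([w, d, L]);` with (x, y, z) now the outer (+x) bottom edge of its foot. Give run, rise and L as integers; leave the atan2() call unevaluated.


translate([240, 0, 576]) cube([116, 938, 71]);
translate([0, 109, 0]) rotate([0, atan2(240, 576), 0]) cube([44, 59, 624]);
translate([596, 109, 0]) mirror([1, 0, 0]) rotate([0, atan2(240, 576), 0]) cube([44, 59, 624]);
translate([0, 770, 0]) rotate([0, atan2(240, 576), 0]) cube([44, 59, 624]);
translate([596, 770, 0]) mirror([1, 0, 0]) rotate([0, atan2(240, 576), 0]) cube([44, 59, 624]);


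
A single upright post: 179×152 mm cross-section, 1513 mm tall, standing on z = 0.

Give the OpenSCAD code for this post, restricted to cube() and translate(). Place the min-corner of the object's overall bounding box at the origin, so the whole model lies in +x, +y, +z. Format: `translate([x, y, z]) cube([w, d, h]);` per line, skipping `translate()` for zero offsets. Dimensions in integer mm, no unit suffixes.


cube([179, 152, 1513]);


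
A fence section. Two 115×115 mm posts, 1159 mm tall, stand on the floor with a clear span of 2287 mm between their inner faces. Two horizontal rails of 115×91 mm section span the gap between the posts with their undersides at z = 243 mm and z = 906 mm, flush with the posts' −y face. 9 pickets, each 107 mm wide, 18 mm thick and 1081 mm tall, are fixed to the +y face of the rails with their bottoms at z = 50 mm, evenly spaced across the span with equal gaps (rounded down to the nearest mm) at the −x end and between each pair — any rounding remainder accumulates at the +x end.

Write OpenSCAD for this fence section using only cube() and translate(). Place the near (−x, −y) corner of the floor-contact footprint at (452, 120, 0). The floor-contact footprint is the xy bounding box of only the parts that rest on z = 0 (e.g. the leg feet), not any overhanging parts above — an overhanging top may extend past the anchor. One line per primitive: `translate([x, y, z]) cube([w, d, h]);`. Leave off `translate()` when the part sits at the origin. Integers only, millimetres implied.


translate([452, 120, 0]) cube([115, 115, 1159]);
translate([2854, 120, 0]) cube([115, 115, 1159]);
translate([567, 120, 243]) cube([2287, 115, 91]);
translate([567, 120, 906]) cube([2287, 115, 91]);
translate([699, 235, 50]) cube([107, 18, 1081]);
translate([938, 235, 50]) cube([107, 18, 1081]);
translate([1177, 235, 50]) cube([107, 18, 1081]);
translate([1416, 235, 50]) cube([107, 18, 1081]);
translate([1655, 235, 50]) cube([107, 18, 1081]);
translate([1894, 235, 50]) cube([107, 18, 1081]);
translate([2133, 235, 50]) cube([107, 18, 1081]);
translate([2372, 235, 50]) cube([107, 18, 1081]);
translate([2611, 235, 50]) cube([107, 18, 1081]);


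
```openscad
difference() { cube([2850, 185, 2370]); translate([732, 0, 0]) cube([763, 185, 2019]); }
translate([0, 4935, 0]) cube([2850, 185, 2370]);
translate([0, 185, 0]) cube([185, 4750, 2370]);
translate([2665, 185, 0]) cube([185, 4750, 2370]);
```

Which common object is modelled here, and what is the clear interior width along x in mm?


A single room. The interior width is 2480 mm.

Four walls enclosing a rectangle with a door in the front wall — a room. Outside width 2850 minus two 185 mm walls gives 2480 mm.


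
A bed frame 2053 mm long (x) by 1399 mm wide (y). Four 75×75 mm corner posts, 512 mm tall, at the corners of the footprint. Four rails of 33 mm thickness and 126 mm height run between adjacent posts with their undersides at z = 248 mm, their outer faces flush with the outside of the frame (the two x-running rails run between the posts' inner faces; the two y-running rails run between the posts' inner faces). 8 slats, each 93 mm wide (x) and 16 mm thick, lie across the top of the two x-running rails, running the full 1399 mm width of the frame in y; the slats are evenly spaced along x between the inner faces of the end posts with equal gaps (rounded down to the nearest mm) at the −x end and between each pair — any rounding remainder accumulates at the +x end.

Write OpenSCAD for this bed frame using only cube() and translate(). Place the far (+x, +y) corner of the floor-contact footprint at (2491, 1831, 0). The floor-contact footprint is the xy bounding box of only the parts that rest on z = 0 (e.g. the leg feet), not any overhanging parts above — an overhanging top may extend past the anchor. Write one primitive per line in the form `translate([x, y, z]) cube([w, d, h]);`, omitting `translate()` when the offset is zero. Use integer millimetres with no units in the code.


translate([438, 432, 0]) cube([75, 75, 512]);
translate([438, 1756, 0]) cube([75, 75, 512]);
translate([2416, 432, 0]) cube([75, 75, 512]);
translate([2416, 1756, 0]) cube([75, 75, 512]);
translate([513, 432, 248]) cube([1903, 33, 126]);
translate([513, 1798, 248]) cube([1903, 33, 126]);
translate([438, 507, 248]) cube([33, 1249, 126]);
translate([2458, 507, 248]) cube([33, 1249, 126]);
translate([641, 432, 374]) cube([93, 1399, 16]);
translate([862, 432, 374]) cube([93, 1399, 16]);
translate([1083, 432, 374]) cube([93, 1399, 16]);
translate([1304, 432, 374]) cube([93, 1399, 16]);
translate([1525, 432, 374]) cube([93, 1399, 16]);
translate([1746, 432, 374]) cube([93, 1399, 16]);
translate([1967, 432, 374]) cube([93, 1399, 16]);
translate([2188, 432, 374]) cube([93, 1399, 16]);


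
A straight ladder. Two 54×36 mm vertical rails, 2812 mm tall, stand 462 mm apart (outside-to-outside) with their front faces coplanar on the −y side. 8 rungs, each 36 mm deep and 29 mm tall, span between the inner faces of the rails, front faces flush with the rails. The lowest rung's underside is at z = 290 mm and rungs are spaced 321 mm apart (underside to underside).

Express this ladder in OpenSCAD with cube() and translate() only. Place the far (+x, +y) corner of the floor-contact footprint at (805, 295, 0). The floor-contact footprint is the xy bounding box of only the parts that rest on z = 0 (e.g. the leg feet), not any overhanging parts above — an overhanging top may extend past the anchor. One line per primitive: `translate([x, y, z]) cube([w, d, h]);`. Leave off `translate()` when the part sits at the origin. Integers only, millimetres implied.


// rung span = 462 - 2*54 = 354
// rung[k] z = 290 + k*321
translate([343, 259, 0]) cube([54, 36, 2812]);
translate([751, 259, 0]) cube([54, 36, 2812]);
translate([397, 259, 290]) cube([354, 36, 29]);
translate([397, 259, 611]) cube([354, 36, 29]);
translate([397, 259, 932]) cube([354, 36, 29]);
translate([397, 259, 1253]) cube([354, 36, 29]);
translate([397, 259, 1574]) cube([354, 36, 29]);
translate([397, 259, 1895]) cube([354, 36, 29]);
translate([397, 259, 2216]) cube([354, 36, 29]);
translate([397, 259, 2537]) cube([354, 36, 29]);


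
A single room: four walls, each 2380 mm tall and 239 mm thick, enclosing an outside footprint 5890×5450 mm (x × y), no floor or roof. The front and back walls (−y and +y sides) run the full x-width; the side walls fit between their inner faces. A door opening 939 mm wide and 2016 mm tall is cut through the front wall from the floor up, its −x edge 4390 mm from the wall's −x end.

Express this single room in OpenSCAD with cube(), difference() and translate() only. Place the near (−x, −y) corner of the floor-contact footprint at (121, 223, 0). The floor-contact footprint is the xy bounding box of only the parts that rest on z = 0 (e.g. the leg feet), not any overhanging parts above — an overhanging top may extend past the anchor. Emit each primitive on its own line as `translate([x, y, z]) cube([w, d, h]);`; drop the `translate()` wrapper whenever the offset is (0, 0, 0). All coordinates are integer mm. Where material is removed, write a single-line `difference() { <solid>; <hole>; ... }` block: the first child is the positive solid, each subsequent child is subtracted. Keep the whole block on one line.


difference() { translate([121, 223, 0]) cube([5890, 239, 2380]); translate([4511, 223, 0]) cube([939, 239, 2016]); }
translate([121, 5434, 0]) cube([5890, 239, 2380]);
translate([121, 462, 0]) cube([239, 4972, 2380]);
translate([5772, 462, 0]) cube([239, 4972, 2380]);


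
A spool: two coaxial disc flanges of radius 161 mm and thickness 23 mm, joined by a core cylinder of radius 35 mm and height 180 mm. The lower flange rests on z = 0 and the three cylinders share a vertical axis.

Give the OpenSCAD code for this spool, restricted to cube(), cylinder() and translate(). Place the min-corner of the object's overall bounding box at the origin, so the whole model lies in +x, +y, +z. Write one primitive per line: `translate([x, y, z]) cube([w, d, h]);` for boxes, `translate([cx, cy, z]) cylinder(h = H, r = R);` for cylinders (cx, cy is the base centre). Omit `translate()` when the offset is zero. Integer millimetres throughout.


translate([161, 161, 0]) cylinder(h = 23, r = 161);
translate([161, 161, 23]) cylinder(h = 180, r = 35);
translate([161, 161, 203]) cylinder(h = 23, r = 161);


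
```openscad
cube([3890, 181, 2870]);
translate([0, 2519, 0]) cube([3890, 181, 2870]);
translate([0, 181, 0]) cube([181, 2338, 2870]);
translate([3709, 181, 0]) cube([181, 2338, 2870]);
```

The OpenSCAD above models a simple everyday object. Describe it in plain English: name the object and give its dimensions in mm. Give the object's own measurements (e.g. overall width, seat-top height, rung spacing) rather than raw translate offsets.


The wall frame of a small rectangular building: four walls, each 2870 mm tall and 181 mm thick, enclosing a footprint 3890 mm (x) by 2700 mm (y) outside-to-outside, with no floor or roof. The front and back walls (the −y and +y sides) span the full width; the two side walls fit between them.


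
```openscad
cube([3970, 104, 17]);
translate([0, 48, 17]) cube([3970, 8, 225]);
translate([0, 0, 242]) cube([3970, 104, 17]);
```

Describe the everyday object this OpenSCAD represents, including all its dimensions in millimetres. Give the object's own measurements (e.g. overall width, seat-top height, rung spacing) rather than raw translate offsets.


An I-beam lying along x, 3970 mm long. Overall section height 259 mm. Two flanges 104 mm wide (y) and 17 mm thick, one on the floor and one at the top; a web 8 mm thick runs between them, centred on the flange width.


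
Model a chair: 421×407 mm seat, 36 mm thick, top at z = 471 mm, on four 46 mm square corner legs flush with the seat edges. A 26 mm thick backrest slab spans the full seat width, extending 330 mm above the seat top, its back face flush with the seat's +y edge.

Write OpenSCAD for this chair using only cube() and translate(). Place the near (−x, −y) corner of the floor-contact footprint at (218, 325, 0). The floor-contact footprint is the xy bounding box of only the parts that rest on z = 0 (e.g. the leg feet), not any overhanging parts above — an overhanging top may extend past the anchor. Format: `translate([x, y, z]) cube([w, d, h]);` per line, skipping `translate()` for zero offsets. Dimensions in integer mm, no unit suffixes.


// leg_h = 471 - 36 = 435
translate([218, 325, 435]) cube([421, 407, 36]);
translate([218, 325, 0]) cube([46, 46, 435]);
translate([593, 325, 0]) cube([46, 46, 435]);
translate([218, 686, 0]) cube([46, 46, 435]);
translate([593, 686, 0]) cube([46, 46, 435]);
translate([218, 706, 471]) cube([421, 26, 330]);


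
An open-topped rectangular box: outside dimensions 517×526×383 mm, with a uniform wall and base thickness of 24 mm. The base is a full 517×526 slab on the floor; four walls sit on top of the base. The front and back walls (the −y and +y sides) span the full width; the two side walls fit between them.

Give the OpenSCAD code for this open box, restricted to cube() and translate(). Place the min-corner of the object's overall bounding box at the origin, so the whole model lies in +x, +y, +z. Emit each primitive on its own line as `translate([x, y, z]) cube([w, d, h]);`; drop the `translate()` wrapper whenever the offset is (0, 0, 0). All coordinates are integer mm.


cube([517, 526, 24]);
translate([0, 0, 24]) cube([517, 24, 359]);
translate([0, 502, 24]) cube([517, 24, 359]);
translate([0, 24, 24]) cube([24, 478, 359]);
translate([493, 24, 24]) cube([24, 478, 359]);


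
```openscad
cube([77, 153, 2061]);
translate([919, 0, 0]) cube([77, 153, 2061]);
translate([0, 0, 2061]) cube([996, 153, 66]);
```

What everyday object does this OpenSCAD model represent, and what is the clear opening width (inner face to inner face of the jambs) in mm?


A door frame. The clear opening width is 842 mm.

Two 2061 mm tall posts with a header on top — a door frame. The left jamb is 77 mm wide at x = 0; the right jamb starts at x = 919. The clear opening is 919 − 77 = 842 mm.


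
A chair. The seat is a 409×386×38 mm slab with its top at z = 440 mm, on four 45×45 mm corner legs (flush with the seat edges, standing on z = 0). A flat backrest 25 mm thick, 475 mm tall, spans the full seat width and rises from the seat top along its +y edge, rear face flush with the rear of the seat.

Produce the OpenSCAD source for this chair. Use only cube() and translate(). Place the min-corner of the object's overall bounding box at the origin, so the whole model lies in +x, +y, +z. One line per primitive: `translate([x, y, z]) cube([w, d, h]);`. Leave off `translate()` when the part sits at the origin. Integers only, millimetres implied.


// leg_h = 440 - 38 = 402
translate([0, 0, 402]) cube([409, 386, 38]);
cube([45, 45, 402]);
translate([364, 0, 0]) cube([45, 45, 402]);
translate([0, 341, 0]) cube([45, 45, 402]);
translate([364, 341, 0]) cube([45, 45, 402]);
translate([0, 361, 440]) cube([409, 25, 475]);


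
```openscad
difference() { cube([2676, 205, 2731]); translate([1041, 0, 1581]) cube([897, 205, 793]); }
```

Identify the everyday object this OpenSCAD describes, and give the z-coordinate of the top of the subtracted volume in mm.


A wall with a window opening. The window head height is 2374 mm.

A wall with a rectangular opening subtracted — a window. Sill at z = 1581, opening 793 mm tall, so the head is at 1581 + 793 = 2374 mm.


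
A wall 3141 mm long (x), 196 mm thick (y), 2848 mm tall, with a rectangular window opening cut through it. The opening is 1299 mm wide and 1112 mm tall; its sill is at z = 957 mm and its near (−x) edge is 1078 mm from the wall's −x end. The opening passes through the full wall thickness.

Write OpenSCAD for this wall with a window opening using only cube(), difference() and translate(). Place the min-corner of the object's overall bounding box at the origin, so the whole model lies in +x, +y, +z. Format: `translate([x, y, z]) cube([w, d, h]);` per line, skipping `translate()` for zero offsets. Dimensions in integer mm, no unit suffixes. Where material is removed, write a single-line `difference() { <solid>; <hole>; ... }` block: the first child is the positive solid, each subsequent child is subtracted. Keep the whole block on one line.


difference() { cube([3141, 196, 2848]); translate([1078, 0, 957]) cube([1299, 196, 1112]); }


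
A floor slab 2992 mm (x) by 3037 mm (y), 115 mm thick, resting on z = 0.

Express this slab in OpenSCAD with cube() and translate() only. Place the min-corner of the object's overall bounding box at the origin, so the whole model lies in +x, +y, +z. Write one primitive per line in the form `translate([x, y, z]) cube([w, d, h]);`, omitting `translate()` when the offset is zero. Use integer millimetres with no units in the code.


cube([2992, 3037, 115]);


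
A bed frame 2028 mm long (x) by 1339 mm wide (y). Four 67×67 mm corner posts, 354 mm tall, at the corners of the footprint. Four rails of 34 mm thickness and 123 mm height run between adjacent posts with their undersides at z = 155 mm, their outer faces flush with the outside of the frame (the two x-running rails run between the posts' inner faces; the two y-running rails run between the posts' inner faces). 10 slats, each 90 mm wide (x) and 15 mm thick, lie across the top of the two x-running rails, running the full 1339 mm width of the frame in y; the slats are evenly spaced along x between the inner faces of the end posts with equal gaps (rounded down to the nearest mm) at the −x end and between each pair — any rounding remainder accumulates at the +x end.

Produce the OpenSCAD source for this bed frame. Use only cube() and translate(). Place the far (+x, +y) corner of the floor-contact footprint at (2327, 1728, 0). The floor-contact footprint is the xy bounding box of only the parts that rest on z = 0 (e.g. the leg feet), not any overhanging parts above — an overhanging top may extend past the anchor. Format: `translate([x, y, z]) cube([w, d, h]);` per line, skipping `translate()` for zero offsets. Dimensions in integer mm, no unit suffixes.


translate([299, 389, 0]) cube([67, 67, 354]);
translate([299, 1661, 0]) cube([67, 67, 354]);
translate([2260, 389, 0]) cube([67, 67, 354]);
translate([2260, 1661, 0]) cube([67, 67, 354]);
translate([366, 389, 155]) cube([1894, 34, 123]);
translate([366, 1694, 155]) cube([1894, 34, 123]);
translate([299, 456, 155]) cube([34, 1205, 123]);
translate([2293, 456, 155]) cube([34, 1205, 123]);
translate([456, 389, 278]) cube([90, 1339, 15]);
translate([636, 389, 278]) cube([90, 1339, 15]);
translate([816, 389, 278]) cube([90, 1339, 15]);
translate([996, 389, 278]) cube([90, 1339, 15]);
translate([1176, 389, 278]) cube([90, 1339, 15]);
translate([1356, 389, 278]) cube([90, 1339, 15]);
translate([1536, 389, 278]) cube([90, 1339, 15]);
translate([1716, 389, 278]) cube([90, 1339, 15]);
translate([1896, 389, 278]) cube([90, 1339, 15]);
translate([2076, 389, 278]) cube([90, 1339, 15]);


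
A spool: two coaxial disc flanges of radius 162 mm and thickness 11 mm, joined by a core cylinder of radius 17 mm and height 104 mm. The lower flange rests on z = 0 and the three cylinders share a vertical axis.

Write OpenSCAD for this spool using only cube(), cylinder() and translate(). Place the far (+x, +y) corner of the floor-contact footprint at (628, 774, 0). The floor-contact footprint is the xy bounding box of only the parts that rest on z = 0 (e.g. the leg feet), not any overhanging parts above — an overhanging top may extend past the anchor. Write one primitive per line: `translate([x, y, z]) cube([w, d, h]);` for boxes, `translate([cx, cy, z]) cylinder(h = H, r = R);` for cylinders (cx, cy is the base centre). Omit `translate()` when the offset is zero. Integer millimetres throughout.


translate([466, 612, 0]) cylinder(h = 11, r = 162);
translate([466, 612, 11]) cylinder(h = 104, r = 17);
translate([466, 612, 115]) cylinder(h = 11, r = 162);


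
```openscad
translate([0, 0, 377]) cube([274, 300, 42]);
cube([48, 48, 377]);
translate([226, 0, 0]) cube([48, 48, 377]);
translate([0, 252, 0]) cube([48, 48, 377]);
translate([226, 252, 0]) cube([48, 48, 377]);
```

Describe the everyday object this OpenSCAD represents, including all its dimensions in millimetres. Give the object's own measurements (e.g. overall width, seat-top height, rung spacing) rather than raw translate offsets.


A simple wooden stool: a rectangular seat 274 mm (x) by 300 mm (y), 42 mm thick, top face at z = 419 mm, on four square legs, each 48×48 mm in cross-section. The legs rest on z = 0, each flush with a corner of the seat.


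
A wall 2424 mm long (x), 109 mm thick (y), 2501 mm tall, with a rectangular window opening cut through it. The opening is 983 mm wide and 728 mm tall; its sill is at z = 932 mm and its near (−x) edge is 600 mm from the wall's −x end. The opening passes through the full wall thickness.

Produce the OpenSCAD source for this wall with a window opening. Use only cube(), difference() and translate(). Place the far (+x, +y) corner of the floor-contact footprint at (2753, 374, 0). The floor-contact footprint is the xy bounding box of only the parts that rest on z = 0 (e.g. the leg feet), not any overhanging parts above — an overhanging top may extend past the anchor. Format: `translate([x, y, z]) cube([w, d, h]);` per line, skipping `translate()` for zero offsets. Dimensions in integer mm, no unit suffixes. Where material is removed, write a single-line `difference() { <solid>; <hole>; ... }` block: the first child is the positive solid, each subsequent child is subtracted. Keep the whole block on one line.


difference() { translate([329, 265, 0]) cube([2424, 109, 2501]); translate([929, 265, 932]) cube([983, 109, 728]); }


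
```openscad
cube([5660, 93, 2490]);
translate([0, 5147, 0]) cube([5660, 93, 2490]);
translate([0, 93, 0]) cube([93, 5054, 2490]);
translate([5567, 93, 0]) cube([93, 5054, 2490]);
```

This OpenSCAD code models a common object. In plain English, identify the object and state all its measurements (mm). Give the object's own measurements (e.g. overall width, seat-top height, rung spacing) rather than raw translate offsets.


The wall frame of a small rectangular building: four walls, each 2490 mm tall and 93 mm thick, enclosing a footprint 5660 mm (x) by 5240 mm (y) outside-to-outside, with no floor or roof. The front and back walls (the −y and +y sides) span the full width; the two side walls fit between them.


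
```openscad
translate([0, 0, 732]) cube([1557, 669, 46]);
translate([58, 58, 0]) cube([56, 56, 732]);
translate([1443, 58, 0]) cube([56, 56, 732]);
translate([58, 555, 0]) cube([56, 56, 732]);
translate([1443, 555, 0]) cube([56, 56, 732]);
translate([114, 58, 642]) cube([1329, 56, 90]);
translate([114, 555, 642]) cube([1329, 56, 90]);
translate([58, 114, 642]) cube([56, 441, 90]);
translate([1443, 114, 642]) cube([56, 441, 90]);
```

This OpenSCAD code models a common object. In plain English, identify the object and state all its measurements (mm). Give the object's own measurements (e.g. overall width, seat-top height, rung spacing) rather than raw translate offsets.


A table: top 1557 mm (x) × 669 mm (y), 46 mm thick, upper face at z = 778 mm, on four 56×56 mm square legs, each inset 58 mm from the nearest pair of top edges from z = 0 to the bottom of the top. Four apron rails, 56 mm thick and 90 mm tall, run between adjacent legs with their top edges flush with the underside of the top and their outer faces flush with the legs' outer faces.


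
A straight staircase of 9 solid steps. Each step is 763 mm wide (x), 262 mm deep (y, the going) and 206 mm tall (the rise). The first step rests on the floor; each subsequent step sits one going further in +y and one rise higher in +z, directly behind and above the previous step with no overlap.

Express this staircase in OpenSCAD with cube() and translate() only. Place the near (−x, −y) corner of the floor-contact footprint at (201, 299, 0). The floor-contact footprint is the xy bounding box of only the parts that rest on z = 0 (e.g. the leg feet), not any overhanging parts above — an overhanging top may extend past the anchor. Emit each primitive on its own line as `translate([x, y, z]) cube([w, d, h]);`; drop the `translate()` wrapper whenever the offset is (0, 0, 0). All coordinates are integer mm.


translate([201, 299, 0]) cube([763, 262, 206]);
translate([201, 561, 206]) cube([763, 262, 206]);
translate([201, 823, 412]) cube([763, 262, 206]);
translate([201, 1085, 618]) cube([763, 262, 206]);
translate([201, 1347, 824]) cube([763, 262, 206]);
translate([201, 1609, 1030]) cube([763, 262, 206]);
translate([201, 1871, 1236]) cube([763, 262, 206]);
translate([201, 2133, 1442]) cube([763, 262, 206]);
translate([201, 2395, 1648]) cube([763, 262, 206]);


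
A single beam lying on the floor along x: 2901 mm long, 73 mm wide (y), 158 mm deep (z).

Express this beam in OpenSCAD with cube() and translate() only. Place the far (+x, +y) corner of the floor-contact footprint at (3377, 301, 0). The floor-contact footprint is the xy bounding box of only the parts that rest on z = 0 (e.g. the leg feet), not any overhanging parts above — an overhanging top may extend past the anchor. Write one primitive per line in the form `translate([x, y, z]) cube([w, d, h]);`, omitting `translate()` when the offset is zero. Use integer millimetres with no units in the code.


translate([476, 228, 0]) cube([2901, 73, 158]);


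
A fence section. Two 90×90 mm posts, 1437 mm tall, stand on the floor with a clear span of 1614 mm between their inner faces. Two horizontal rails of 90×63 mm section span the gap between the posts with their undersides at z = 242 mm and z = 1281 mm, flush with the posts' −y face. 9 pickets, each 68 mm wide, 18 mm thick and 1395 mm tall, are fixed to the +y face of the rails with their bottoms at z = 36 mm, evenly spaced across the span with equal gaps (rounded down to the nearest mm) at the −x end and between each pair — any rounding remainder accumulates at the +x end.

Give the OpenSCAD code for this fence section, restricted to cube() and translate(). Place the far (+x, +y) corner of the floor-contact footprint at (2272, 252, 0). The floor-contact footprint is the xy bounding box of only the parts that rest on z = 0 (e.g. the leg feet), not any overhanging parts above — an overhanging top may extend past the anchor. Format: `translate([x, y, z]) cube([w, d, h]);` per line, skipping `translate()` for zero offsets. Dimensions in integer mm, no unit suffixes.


translate([478, 162, 0]) cube([90, 90, 1437]);
translate([2182, 162, 0]) cube([90, 90, 1437]);
translate([568, 162, 242]) cube([1614, 90, 63]);
translate([568, 162, 1281]) cube([1614, 90, 63]);
translate([668, 252, 36]) cube([68, 18, 1395]);
translate([836, 252, 36]) cube([68, 18, 1395]);
translate([1004, 252, 36]) cube([68, 18, 1395]);
translate([1172, 252, 36]) cube([68, 18, 1395]);
translate([1340, 252, 36]) cube([68, 18, 1395]);
translate([1508, 252, 36]) cube([68, 18, 1395]);
translate([1676, 252, 36]) cube([68, 18, 1395]);
translate([1844, 252, 36]) cube([68, 18, 1395]);
translate([2012, 252, 36]) cube([68, 18, 1395]);
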